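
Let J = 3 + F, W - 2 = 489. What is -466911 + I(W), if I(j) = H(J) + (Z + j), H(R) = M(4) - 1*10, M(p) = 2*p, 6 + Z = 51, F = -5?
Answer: -466377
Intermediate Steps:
W = 491 (W = 2 + 489 = 491)
J = -2 (J = 3 - 5 = -2)
Z = 45 (Z = -6 + 51 = 45)
H(R) = -2 (H(R) = 2*4 - 1*10 = 8 - 10 = -2)
I(j) = 43 + j (I(j) = -2 + (45 + j) = 43 + j)
-466911 + I(W) = -466911 + (43 + 491) = -466911 + 534 = -466377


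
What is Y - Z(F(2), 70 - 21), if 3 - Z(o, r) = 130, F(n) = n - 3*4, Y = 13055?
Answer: 13182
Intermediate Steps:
F(n) = -12 + n (F(n) = n - 12 = -12 + n)
Z(o, r) = -127 (Z(o, r) = 3 - 1*130 = 3 - 130 = -127)
Y - Z(F(2), 70 - 21) = 13055 - 1*(-127) = 13055 + 127 = 13182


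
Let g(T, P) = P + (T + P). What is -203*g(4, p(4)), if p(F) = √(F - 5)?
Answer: -812 - 406*I ≈ -812.0 - 406.0*I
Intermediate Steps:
p(F) = √(-5 + F)
g(T, P) = T + 2*P (g(T, P) = P + (P + T) = T + 2*P)
-203*g(4, p(4)) = -203*(4 + 2*√(-5 + 4)) = -203*(4 + 2*√(-1)) = -203*(4 + 2*I) = -812 - 406*I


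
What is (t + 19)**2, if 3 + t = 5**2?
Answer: 1681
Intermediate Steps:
t = 22 (t = -3 + 5**2 = -3 + 25 = 22)
(t + 19)**2 = (22 + 19)**2 = 41**2 = 1681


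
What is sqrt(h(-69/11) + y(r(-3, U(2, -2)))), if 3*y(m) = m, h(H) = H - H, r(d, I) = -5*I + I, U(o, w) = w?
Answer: 2*sqrt(6)/3 ≈ 1.6330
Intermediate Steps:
r(d, I) = -4*I
h(H) = 0
y(m) = m/3
sqrt(h(-69/11) + y(r(-3, U(2, -2)))) = sqrt(0 + (-4*(-2))/3) = sqrt(0 + (1/3)*8) = sqrt(0 + 8/3) = sqrt(8/3) = 2*sqrt(6)/3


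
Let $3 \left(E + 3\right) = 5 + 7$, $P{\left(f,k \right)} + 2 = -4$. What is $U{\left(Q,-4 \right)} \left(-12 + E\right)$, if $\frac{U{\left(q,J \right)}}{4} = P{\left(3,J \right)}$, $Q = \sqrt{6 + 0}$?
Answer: $264$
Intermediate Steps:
$P{\left(f,k \right)} = -6$ ($P{\left(f,k \right)} = -2 - 4 = -6$)
$Q = \sqrt{6} \approx 2.4495$
$U{\left(q,J \right)} = -24$ ($U{\left(q,J \right)} = 4 \left(-6\right) = -24$)
$E = 1$ ($E = -3 + \frac{5 + 7}{3} = -3 + \frac{1}{3} \cdot 12 = -3 + 4 = 1$)
$U{\left(Q,-4 \right)} \left(-12 + E\right) = - 24 \left(-12 + 1\right) = \left(-24\right) \left(-11\right) = 264$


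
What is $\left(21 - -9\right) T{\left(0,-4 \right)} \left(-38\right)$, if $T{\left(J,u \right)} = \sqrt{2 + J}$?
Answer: $- 1140 \sqrt{2} \approx -1612.2$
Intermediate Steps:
$\left(21 - -9\right) T{\left(0,-4 \right)} \left(-38\right) = \left(21 - -9\right) \sqrt{2 + 0} \left(-38\right) = \left(21 + 9\right) \sqrt{2} \left(-38\right) = 30 \sqrt{2} \left(-38\right) = - 1140 \sqrt{2}$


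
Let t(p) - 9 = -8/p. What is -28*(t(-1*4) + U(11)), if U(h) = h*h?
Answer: -3696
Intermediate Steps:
U(h) = h²
t(p) = 9 - 8/p
-28*(t(-1*4) + U(11)) = -28*((9 - 8/((-1*4))) + 11²) = -28*((9 - 8/(-4)) + 121) = -28*((9 - 8*(-¼)) + 121) = -28*((9 + 2) + 121) = -28*(11 + 121) = -28*132 = -3696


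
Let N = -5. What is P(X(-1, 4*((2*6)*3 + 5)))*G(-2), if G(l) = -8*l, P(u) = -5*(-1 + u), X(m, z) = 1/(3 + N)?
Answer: 120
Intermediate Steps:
X(m, z) = -½ (X(m, z) = 1/(3 - 5) = 1/(-2) = -½)
P(u) = 5 - 5*u
P(X(-1, 4*((2*6)*3 + 5)))*G(-2) = (5 - 5*(-½))*(-8*(-2)) = (5 + 5/2)*16 = (15/2)*16 = 120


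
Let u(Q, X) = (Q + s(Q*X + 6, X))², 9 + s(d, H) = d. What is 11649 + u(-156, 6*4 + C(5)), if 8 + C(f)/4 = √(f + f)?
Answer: 5091330 - 1359072*√10 ≈ 7.9357e+5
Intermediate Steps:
s(d, H) = -9 + d
C(f) = -32 + 4*√2*√f (C(f) = -32 + 4*√(f + f) = -32 + 4*√(2*f) = -32 + 4*(√2*√f) = -32 + 4*√2*√f)
u(Q, X) = (-3 + Q + Q*X)² (u(Q, X) = (Q + (-9 + (Q*X + 6)))² = (Q + (-9 + (6 + Q*X)))² = (Q + (-3 + Q*X))² = (-3 + Q + Q*X)²)
11649 + u(-156, 6*4 + C(5)) = 11649 + (-3 - 156 - 156*(6*4 + (-32 + 4*√2*√5)))² = 11649 + (-3 - 156 - 156*(24 + (-32 + 4*√10)))² = 11649 + (-3 - 156 - 156*(-8 + 4*√10))² = 11649 + (-3 - 156 + (1248 - 624*√10))² = 11649 + (1089 - 624*√10)²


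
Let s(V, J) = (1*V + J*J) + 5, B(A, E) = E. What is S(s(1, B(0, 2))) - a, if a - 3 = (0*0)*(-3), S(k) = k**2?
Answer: 97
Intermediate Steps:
s(V, J) = 5 + V + J**2 (s(V, J) = (V + J**2) + 5 = 5 + V + J**2)
a = 3 (a = 3 + (0*0)*(-3) = 3 + 0*(-3) = 3 + 0 = 3)
S(s(1, B(0, 2))) - a = (5 + 1 + 2**2)**2 - 1*3 = (5 + 1 + 4)**2 - 3 = 10**2 - 3 = 100 - 3 = 97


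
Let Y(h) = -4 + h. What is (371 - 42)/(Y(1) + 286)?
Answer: 329/283 ≈ 1.1625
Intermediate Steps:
(371 - 42)/(Y(1) + 286) = (371 - 42)/((-4 + 1) + 286) = 329/(-3 + 286) = 329/283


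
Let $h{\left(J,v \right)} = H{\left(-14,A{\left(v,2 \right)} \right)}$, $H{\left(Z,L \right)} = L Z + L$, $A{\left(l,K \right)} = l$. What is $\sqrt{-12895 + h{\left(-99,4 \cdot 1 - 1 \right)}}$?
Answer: $i \sqrt{12934} \approx 113.73 i$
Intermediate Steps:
$H{\left(Z,L \right)} = L + L Z$
$h{\left(J,v \right)} = - 13 v$ ($h{\left(J,v \right)} = v \left(1 - 14\right) = v \left(-13\right) = - 13 v$)
$\sqrt{-12895 + h{\left(-99,4 \cdot 1 - 1 \right)}} = \sqrt{-12895 - 13 \left(4 \cdot 1 - 1\right)} = \sqrt{-12895 - 13 \left(4 - 1\right)} = \sqrt{-12895 - 39} = \sqrt{-12934} = i \sqrt{12934}$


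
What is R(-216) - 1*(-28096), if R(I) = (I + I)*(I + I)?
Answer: 214720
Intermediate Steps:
R(I) = 4*I² (R(I) = (2*I)*(2*I) = 4*I²)
R(-216) - 1*(-28096) = 4*(-216)² - 1*(-28096) = 4*46656 + 28096 = 186624 + 28096 = 214720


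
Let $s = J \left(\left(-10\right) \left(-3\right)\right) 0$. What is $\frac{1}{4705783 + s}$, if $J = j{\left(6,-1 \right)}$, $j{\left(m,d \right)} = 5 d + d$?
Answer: $\frac{1}{4705783} \approx 2.125 \cdot 10^{-7}$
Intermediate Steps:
$j{\left(m,d \right)} = 6 d$
$J = -6$ ($J = 6 \left(-1\right) = -6$)
$s = 0$ ($s = - 6 \left(\left(-10\right) \left(-3\right)\right) 0 = \left(-6\right) 30 \cdot 0 = \left(-180\right) 0 = 0$)
$\frac{1}{4705783 + s} = \frac{1}{4705783 + 0} = \frac{1}{4705783}$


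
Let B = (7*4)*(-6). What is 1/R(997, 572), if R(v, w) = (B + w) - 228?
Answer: 1/176 ≈ 0.0056818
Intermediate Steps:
B = -168 (B = 28*(-6) = -168)
R(v, w) = -396 + w (R(v, w) = (-168 + w) - 228 = -396 + w)
1/R(997, 572) = 1/(-396 + 572) = 1/176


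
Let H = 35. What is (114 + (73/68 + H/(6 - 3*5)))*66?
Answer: 748495/102 ≈ 7338.2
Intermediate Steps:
(114 + (73/68 + H/(6 - 3*5)))*66 = (114 + (73/68 + 35/(6 - 3*5)))*66 = (114 + (73*(1/68) + 35/(6 - 15)))*66 = (114 + (73/68 + 35/(-9)))*66 = (114 + (73/68 + 35*(-⅑)))*66 = (114 + (73/68 - 35/9))*66 = (114 - 1723/612)*66 = (68045/612)*66 = 748495/102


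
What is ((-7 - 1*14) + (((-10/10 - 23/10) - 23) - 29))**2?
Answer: 582169/100 ≈ 5821.7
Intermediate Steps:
((-7 - 1*14) + (((-10/10 - 23/10) - 23) - 29))**2 = ((-7 - 14) + (((-10*1/10 - 23*1/10) - 23) - 29))**2 = (-21 + (((-1 - 23/10) - 23) - 29))**2 = (-21 + ((-33/10 - 23) - 29))**2 = (-21 + (-263/10 - 29))**2 = (-21 - 553/10)**2 = (-763/10)**2 = 582169/100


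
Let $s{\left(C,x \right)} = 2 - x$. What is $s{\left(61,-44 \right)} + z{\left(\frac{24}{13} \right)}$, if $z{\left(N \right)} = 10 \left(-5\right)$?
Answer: $-4$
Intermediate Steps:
$z{\left(N \right)} = -50$
$s{\left(61,-44 \right)} + z{\left(\frac{24}{13} \right)} = \left(2 - -44\right) - 50 = \left(2 + 44\right) - 50 = 46 - 50 = -4$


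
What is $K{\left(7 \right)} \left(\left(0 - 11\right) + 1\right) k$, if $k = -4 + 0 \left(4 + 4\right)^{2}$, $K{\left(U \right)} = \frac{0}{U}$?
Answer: $0$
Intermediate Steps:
$K{\left(U \right)} = 0$
$k = -4$ ($k = -4 + 0 \cdot 8^{2} = -4 + 0 \cdot 64 = -4 + 0 = -4$)
$K{\left(7 \right)} \left(\left(0 - 11\right) + 1\right) k = 0 \left(\left(0 - 11\right) + 1\right) \left(-4\right) = 0 \left(-11 + 1\right) \left(-4\right) = 0 \left(-10\right) \left(-4\right) = 0 \left(-4\right) = 0$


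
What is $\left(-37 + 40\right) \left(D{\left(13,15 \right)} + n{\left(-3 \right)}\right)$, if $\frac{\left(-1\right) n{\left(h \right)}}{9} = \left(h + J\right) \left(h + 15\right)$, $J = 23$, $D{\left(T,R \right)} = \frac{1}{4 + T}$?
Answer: $- \frac{110157}{17} \approx -6479.8$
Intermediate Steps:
$n{\left(h \right)} = - 9 \left(15 + h\right) \left(23 + h\right)$ ($n{\left(h \right)} = - 9 \left(h + 23\right) \left(h + 15\right) = - 9 \left(23 + h\right) \left(15 + h\right) = - 9 \left(15 + h\right) \left(23 + h\right)$)
$\left(-37 + 40\right) \left(D{\left(13,15 \right)} + n{\left(-3 \right)}\right) = \left(-37 + 40\right) \left(\frac{1}{4 + 13} - \left(2079 + 81\right)\right) = 3 \left(\frac{1}{17} - 2160\right) = 3 \left(- \frac{36719}{17}\right) = - \frac{110157}{17}$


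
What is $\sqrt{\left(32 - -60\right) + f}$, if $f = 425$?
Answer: $\sqrt{517} \approx 22.738$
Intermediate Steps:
$\sqrt{\left(32 - -60\right) + f} = \sqrt{\left(32 - -60\right) + 425} = \sqrt{\left(32 + 60\right) + 425} = \sqrt{92 + 425} = \sqrt{517}$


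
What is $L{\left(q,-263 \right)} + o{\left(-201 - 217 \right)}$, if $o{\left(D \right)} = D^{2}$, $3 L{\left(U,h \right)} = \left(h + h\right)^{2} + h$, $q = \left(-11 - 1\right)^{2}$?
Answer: $\frac{800585}{3} \approx 2.6686 \cdot 10^{5}$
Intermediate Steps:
$q = 144$ ($q = \left(-12\right)^{2} = 144$)
$L{\left(U,h \right)} = \frac{h}{3} + \frac{4 h^{2}}{3}$ ($L{\left(U,h \right)} = \frac{\left(h + h\right)^{2} + h}{3} = \frac{\left(2 h\right)^{2} + h}{3} = \frac{4 h^{2} + h}{3} = \frac{h + 4 h^{2}}{3} = \frac{h}{3} + \frac{4 h^{2}}{3}$)
$L{\left(q,-263 \right)} + o{\left(-201 - 217 \right)} = \frac{1}{3} \left(-263\right) \left(1 + 4 \left(-263\right)\right) + \left(-201 - 217\right)^{2} = \frac{1}{3} \left(-263\right) \left(1 - 1052\right) + \left(-418\right)^{2} = \frac{1}{3} \left(-263\right) \left(-1051\right) + 174724 = \frac{276413}{3} + 174724 = \frac{800585}{3}$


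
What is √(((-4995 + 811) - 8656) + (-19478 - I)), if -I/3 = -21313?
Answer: I*√96257 ≈ 310.25*I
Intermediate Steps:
I = 63939 (I = -3*(-21313) = 63939)
√(((-4995 + 811) - 8656) + (-19478 - I)) = √(((-4995 + 811) - 8656) + (-19478 - 1*63939)) = √((-4184 - 8656) + (-19478 - 63939)) = √(-12840 - 83417) = √(-96257) = I*√96257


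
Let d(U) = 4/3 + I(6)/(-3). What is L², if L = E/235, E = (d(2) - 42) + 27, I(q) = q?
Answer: 1/225 ≈ 0.0044444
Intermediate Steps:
d(U) = -⅔ (d(U) = 4/3 + 6/(-3) = 4*(⅓) + 6*(-⅓) = 4/3 - 2 = -⅔)
E = -47/3 (E = (-⅔ - 42) + 27 = -128/3 + 27 = -47/3 ≈ -15.667)
L = -1/15 (L = -47/3/235 = -47/3*1/235 = -1/15 ≈ -0.066667)
L² = (-1/15)² = 1/225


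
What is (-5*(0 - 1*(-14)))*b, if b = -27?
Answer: 1890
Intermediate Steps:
(-5*(0 - 1*(-14)))*b = -5*(0 - 1*(-14))*(-27) = -5*(0 + 14)*(-27) = -5*14*(-27) = -70*(-27) = 1890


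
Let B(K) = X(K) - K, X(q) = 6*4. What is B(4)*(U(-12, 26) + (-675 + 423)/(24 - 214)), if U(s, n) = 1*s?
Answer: -4056/19 ≈ -213.47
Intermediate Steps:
X(q) = 24
B(K) = 24 - K
U(s, n) = s
B(4)*(U(-12, 26) + (-675 + 423)/(24 - 214)) = (24 - 1*4)*(-12 + (-675 + 423)/(24 - 214)) = (24 - 4)*(-12 - 252/(-190)) = 20*(-12 - 252*(-1/190)) = 20*(-12 + 126/95) = 20*(-1014/95) = -4056/19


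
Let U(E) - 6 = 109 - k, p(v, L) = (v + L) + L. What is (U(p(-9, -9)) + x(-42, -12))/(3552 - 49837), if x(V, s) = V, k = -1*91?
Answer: -164/46285 ≈ -0.0035433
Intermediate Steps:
p(v, L) = v + 2*L (p(v, L) = (L + v) + L = v + 2*L)
k = -91
U(E) = 206 (U(E) = 6 + (109 - 1*(-91)) = 6 + (109 + 91) = 6 + 200 = 206)
(U(p(-9, -9)) + x(-42, -12))/(3552 - 49837) = (206 - 42)/(3552 - 49837) = 164/(-46285) = 164*(-1/46285) = -164/46285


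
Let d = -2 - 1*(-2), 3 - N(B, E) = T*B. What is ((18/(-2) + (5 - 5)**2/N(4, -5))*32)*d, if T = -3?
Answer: 0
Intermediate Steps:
N(B, E) = 3 + 3*B (N(B, E) = 3 - (-3)*B = 3 + 3*B)
d = 0 (d = -2 + 2 = 0)
((18/(-2) + (5 - 5)**2/N(4, -5))*32)*d = ((18/(-2) + (5 - 5)**2/(3 + 3*4))*32)*0 = ((18*(-1/2) + 0**2/(3 + 12))*32)*0 = ((-9 + 0/15)*32)*0 = ((-9 + 0*(1/15))*32)*0 = ((-9 + 0)*32)*0 = -9*32*0 = -288*0 = 0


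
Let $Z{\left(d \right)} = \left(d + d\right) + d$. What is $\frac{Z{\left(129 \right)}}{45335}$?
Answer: $\frac{387}{45335} \approx 0.0085365$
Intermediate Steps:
$Z{\left(d \right)} = 3 d$ ($Z{\left(d \right)} = 2 d + d = 3 d$)
$\frac{Z{\left(129 \right)}}{45335} = \frac{3 \cdot 129}{45335} = 387 \cdot \frac{1}{45335} = \frac{387}{45335}$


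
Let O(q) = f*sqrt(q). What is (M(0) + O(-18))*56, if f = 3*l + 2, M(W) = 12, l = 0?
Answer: 672 + 336*I*sqrt(2) ≈ 672.0 + 475.18*I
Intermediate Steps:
f = 2 (f = 3*0 + 2 = 0 + 2 = 2)
O(q) = 2*sqrt(q)
(M(0) + O(-18))*56 = (12 + 2*sqrt(-18))*56 = (12 + 2*(3*I*sqrt(2)))*56 = (12 + 6*I*sqrt(2))*56 = 672 + 336*I*sqrt(2)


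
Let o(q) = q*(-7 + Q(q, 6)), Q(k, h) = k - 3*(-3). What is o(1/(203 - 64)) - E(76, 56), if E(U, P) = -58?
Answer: 1120897/19321 ≈ 58.014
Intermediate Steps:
Q(k, h) = 9 + k (Q(k, h) = k + 9 = 9 + k)
o(q) = q*(2 + q) (o(q) = q*(-7 + (9 + q)) = q*(2 + q))
o(1/(203 - 64)) - E(76, 56) = (2 + 1/(203 - 64))/(203 - 64) - 1*(-58) = (2 + 1/139)/139 + 58 = (1/139)*(279/139) + 58 = 279/19321 + 58 = 1120897/19321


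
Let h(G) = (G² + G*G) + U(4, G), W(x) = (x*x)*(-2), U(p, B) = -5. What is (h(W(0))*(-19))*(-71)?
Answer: -6745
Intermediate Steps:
W(x) = -2*x² (W(x) = x²*(-2) = -2*x²)
h(G) = -5 + 2*G² (h(G) = (G² + G*G) - 5 = (G² + G²) - 5 = 2*G² - 5 = -5 + 2*G²)
(h(W(0))*(-19))*(-71) = ((-5 + 2*(-2*0²)²)*(-19))*(-71) = ((-5 + 2*(-2*0)²)*(-19))*(-71) = ((-5 + 2*0²)*(-19))*(-71) = ((-5 + 2*0)*(-19))*(-71) = ((-5 + 0)*(-19))*(-71) = -5*(-19)*(-71) = 95*(-71) = -6745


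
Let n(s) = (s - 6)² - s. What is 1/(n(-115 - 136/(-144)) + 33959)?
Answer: 324/15709591 ≈ 2.0624e-5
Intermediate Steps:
n(s) = (-6 + s)² - s
1/(n(-115 - 136/(-144)) + 33959) = 1/(((-6 + (-115 - 136/(-144)))² - (-115 - 136/(-144))) + 33959) = 1/(((-6 + (-115 - 136*(-1)/144))² - (-115 - 136*(-1)/144)) + 33959) = 1/(((-6 + (-115 - 1*(-17/18)))² - (-115 - 1*(-17/18))) + 33959) = 1/(((-6 + (-115 + 17/18))² - (-115 + 17/18)) + 33959) = 1/(((-6 - 2053/18)² - 1*(-2053/18)) + 33959) = 1/(((-2161/18)² + 2053/18) + 33959) = 1/((4669921/324 + 2053/18) + 33959) = 1/(4706875/324 + 33959) = 1/(15709591/324) = 324/15709591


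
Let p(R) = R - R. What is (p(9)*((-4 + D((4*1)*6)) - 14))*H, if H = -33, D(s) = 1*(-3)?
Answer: 0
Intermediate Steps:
D(s) = -3
p(R) = 0
(p(9)*((-4 + D((4*1)*6)) - 14))*H = (0*((-4 - 3) - 14))*(-33) = (0*(-7 - 14))*(-33) = (0*(-21))*(-33) = 0*(-33) = 0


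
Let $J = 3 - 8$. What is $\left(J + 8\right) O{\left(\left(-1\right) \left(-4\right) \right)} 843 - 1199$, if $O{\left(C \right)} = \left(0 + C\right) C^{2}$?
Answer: $160657$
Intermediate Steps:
$O{\left(C \right)} = C^{3}$ ($O{\left(C \right)} = C C^{2} = C^{3}$)
$J = -5$ ($J = 3 - 8 = -5$)
$\left(J + 8\right) O{\left(\left(-1\right) \left(-4\right) \right)} 843 - 1199 = \left(-5 + 8\right) \left(\left(-1\right) \left(-4\right)\right)^{3} \cdot 843 - 1199 = 3 \cdot 4^{3} \cdot 843 - 1199 = 3 \cdot 64 \cdot 843 - 1199 = 192 \cdot 843 - 1199 = 161856 - 1199 = 160657$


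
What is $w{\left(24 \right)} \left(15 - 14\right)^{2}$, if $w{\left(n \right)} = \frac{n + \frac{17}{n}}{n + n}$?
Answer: $\frac{593}{1152} \approx 0.51476$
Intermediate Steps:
$w{\left(n \right)} = \frac{n + \frac{17}{n}}{2 n}$
$w{\left(24 \right)} \left(15 - 14\right)^{2} = \frac{17 + 24^{2}}{2 \cdot 576} \left(15 - 14\right)^{2} = \frac{1}{2} \cdot \frac{1}{576} \left(17 + 576\right) 1^{2} = \frac{1}{2} \cdot \frac{1}{576} \cdot 593 \cdot 1 = \frac{593}{1152} \cdot 1 = \frac{593}{1152}$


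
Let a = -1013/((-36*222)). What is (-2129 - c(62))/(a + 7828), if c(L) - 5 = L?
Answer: -17550432/62562389 ≈ -0.28053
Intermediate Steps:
c(L) = 5 + L
a = 1013/7992 (a = -1013/(-7992) = -1013*(-1/7992) = 1013/7992 ≈ 0.12675)
(-2129 - c(62))/(a + 7828) = (-2129 - (5 + 62))/(1013/7992 + 7828) = (-2129 - 1*67)/(62562389/7992) = (-2129 - 67)*(7992/62562389) = -2196*7992/62562389 = -17550432/62562389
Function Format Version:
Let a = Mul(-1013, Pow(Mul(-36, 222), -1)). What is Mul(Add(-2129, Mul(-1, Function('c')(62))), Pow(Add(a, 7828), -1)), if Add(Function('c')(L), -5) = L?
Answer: Rational(-17550432, 62562389) ≈ -0.28053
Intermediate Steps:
Function('c')(L) = Add(5, L)
a = Rational(1013, 7992) (a = Mul(-1013, Pow(-7992, -1)) = Mul(-1013, Rational(-1, 7992)) = Rational(1013, 7992) ≈ 0.12675)
Mul(Add(-2129, Mul(-1, Function('c')(62))), Pow(Add(a, 7828), -1)) = Mul(Add(-2129, Mul(-1, Add(5, 62))), Pow(Add(Rational(1013, 7992), 7828), -1)) = Mul(Add(-2129, Mul(-1, 67)), Pow(Rational(62562389, 7992), -1)) = Mul(Add(-2129, -67), Rational(7992, 62562389)) = Mul(-2196, Rational(7992, 62562389)) = Rational(-17550432, 62562389)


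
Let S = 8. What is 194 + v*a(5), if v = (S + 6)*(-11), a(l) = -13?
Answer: 2196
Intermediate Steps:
v = -154 (v = (8 + 6)*(-11) = 14*(-11) = -154)
194 + v*a(5) = 194 - 154*(-13) = 194 + 2002 = 2196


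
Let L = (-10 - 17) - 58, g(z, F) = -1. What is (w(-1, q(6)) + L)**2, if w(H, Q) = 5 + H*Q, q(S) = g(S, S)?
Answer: 6241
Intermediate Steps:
q(S) = -1
L = -85 (L = -27 - 58 = -85)
(w(-1, q(6)) + L)**2 = ((5 - 1*(-1)) - 85)**2 = ((5 + 1) - 85)**2 = (6 - 85)**2 = (-79)**2 = 6241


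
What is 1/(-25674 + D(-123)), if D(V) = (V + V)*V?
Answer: 1/4584 ≈ 0.00021815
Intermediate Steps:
D(V) = 2*V² (D(V) = (2*V)*V = 2*V²)
1/(-25674 + D(-123)) = 1/(-25674 + 2*(-123)²) = 1/(-25674 + 2*15129) = 1/(-25674 + 30258) = 1/4584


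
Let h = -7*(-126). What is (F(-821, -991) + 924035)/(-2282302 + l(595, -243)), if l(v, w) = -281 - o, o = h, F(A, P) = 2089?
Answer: -308708/761155 ≈ -0.40558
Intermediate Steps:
h = 882
o = 882
l(v, w) = -1163 (l(v, w) = -281 - 1*882 = -281 - 882 = -1163)
(F(-821, -991) + 924035)/(-2282302 + l(595, -243)) = (2089 + 924035)/(-2282302 - 1163) = 926124/(-2283465) = 926124*(-1/2283465) = -308708/761155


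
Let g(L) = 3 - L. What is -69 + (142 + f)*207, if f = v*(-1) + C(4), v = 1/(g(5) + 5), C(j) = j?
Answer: 30084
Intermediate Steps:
v = ⅓ (v = 1/((3 - 1*5) + 5) = 1/((3 - 5) + 5) = 1/(-2 + 5) = 1/3 = ⅓ ≈ 0.33333)
f = 11/3 (f = (⅓)*(-1) + 4 = -⅓ + 4 = 11/3 ≈ 3.6667)
-69 + (142 + f)*207 = -69 + (142 + 11/3)*207 = -69 + (437/3)*207 = -69 + 30153 = 30084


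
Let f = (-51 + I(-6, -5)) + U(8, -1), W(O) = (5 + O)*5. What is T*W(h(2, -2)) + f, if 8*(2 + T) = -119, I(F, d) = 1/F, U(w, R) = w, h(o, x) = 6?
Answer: -23311/24 ≈ -971.29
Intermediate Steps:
T = -135/8 (T = -2 + (⅛)*(-119) = -2 - 119/8 = -135/8 ≈ -16.875)
W(O) = 25 + 5*O
f = -259/6 (f = (-51 + 1/(-6)) + 8 = (-51 - ⅙) + 8 = -307/6 + 8 = -259/6 ≈ -43.167)
T*W(h(2, -2)) + f = -135*(25 + 5*6)/8 - 259/6 = -135*(25 + 30)/8 - 259/6 = -135/8*55 - 259/6 = -7425/8 - 259/6 = -23311/24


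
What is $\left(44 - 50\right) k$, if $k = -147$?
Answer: $882$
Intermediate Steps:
$\left(44 - 50\right) k = \left(44 - 50\right) \left(-147\right) = \left(-6\right) \left(-147\right) = 882$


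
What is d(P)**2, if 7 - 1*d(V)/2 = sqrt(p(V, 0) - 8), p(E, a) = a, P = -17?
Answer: 164 - 112*I*sqrt(2) ≈ 164.0 - 158.39*I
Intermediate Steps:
d(V) = 14 - 4*I*sqrt(2) (d(V) = 14 - 2*sqrt(0 - 8) = 14 - 4*I*sqrt(2))
d(P)**2 = (14 - 4*I*sqrt(2))**2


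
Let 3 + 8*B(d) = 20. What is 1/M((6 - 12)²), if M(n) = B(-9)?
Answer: 8/17 ≈ 0.47059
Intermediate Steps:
B(d) = 17/8 (B(d) = -3/8 + (⅛)*20 = -3/8 + 5/2 = 17/8)
M(n) = 17/8
1/M((6 - 12)²) = 1/(17/8) = 8/17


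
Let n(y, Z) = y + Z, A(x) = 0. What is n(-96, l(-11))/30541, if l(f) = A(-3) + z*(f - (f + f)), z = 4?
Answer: -52/30541 ≈ -0.0017026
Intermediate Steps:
l(f) = -4*f (l(f) = 0 + 4*(f - (f + f)) = 0 + 4*(f - 2*f) = 0 + 4*(-f) = 0 - 4*f = -4*f)
n(y, Z) = Z + y
n(-96, l(-11))/30541 = (-4*(-11) - 96)/30541 = (44 - 96)*(1/30541) = -52*1/30541 = -52/30541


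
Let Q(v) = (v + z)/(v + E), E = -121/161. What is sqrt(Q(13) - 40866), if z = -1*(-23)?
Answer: I*sqrt(9931726077)/493 ≈ 202.15*I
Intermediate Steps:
z = 23
E = -121/161 (E = -121*1/161 = -121/161 ≈ -0.75155)
Q(v) = (23 + v)/(-121/161 + v) (Q(v) = (v + 23)/(v - 121/161) = (23 + v)/(-121/161 + v))
sqrt(Q(13) - 40866) = sqrt(161*(23 + 13)/(-121 + 161*13) - 40866) = sqrt(161*36/(-121 + 2093) - 40866) = sqrt(161*36/1972 - 40866) = sqrt(161*(1/1972)*36 - 40866) = sqrt(1449/493 - 40866) = sqrt(-20145489/493) = I*sqrt(9931726077)/493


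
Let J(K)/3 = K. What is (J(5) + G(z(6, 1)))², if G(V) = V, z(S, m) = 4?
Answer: 361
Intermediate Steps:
J(K) = 3*K
(J(5) + G(z(6, 1)))² = (3*5 + 4)² = (15 + 4)² = 19² = 361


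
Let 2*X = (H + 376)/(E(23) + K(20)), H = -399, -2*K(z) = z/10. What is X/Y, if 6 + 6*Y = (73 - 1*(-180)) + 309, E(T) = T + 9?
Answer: -69/17236 ≈ -0.0040032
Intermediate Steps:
K(z) = -z/20 (K(z) = -z/(2*10) = -z/20)
E(T) = 9 + T
X = -23/62 (X = ((-399 + 376)/((9 + 23) - 1/20*20))/2 = (-23/(32 - 1))/2 = (-23/31)/2 = (-23*1/31)/2 = (½)*(-23/31) = -23/62 ≈ -0.37097)
Y = 278/3 (Y = -1 + ((73 - 1*(-180)) + 309)/6 = -1 + ((73 + 180) + 309)/6 = -1 + (253 + 309)/6 = -1 + (⅙)*562 = -1 + 281/3 = 278/3 ≈ 92.667)
X/Y = -23/(62*278/3) = -23/62*3/278 = -69/17236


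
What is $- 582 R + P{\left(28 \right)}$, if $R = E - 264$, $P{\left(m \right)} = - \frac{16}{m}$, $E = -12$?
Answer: $\frac{1124420}{7} \approx 1.6063 \cdot 10^{5}$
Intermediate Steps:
$R = -276$ ($R = -12 - 264 = -276$)
$- 582 R + P{\left(28 \right)} = \left(-582\right) \left(-276\right) - \frac{16}{28} = 160632 - \frac{4}{7} = \frac{1124420}{7}$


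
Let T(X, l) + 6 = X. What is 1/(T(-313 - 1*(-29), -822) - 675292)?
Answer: -1/675582 ≈ -1.4802e-6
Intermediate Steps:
T(X, l) = -6 + X
1/(T(-313 - 1*(-29), -822) - 675292) = 1/((-6 + (-313 - 1*(-29))) - 675292) = 1/((-6 + (-313 + 29)) - 675292) = 1/((-6 - 284) - 675292) = 1/(-290 - 675292) = 1/(-675582) = -1/675582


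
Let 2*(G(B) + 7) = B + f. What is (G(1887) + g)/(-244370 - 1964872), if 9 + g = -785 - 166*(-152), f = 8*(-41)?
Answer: -2401/210404 ≈ -0.011411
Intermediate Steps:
f = -328
g = 24438 (g = -9 + (-785 - 166*(-152)) = -9 + (-785 + 25232) = -9 + 24447 = 24438)
G(B) = -171 + B/2 (G(B) = -7 + (B - 328)/2 = -7 + (-328 + B)/2 = -7 + (-164 + B/2) = -171 + B/2)
(G(1887) + g)/(-244370 - 1964872) = ((-171 + (½)*1887) + 24438)/(-244370 - 1964872) = ((-171 + 1887/2) + 24438)/(-2209242) = (1545/2 + 24438)*(-1/2209242) = (50421/2)*(-1/2209242) = -2401/210404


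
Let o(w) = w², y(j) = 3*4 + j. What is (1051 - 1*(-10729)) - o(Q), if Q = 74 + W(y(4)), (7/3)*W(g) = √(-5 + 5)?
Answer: 6304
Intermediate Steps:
y(j) = 12 + j
W(g) = 0 (W(g) = 3*√(-5 + 5)/7 = 3*√0/7 = (3/7)*0 = 0)
Q = 74 (Q = 74 + 0 = 74)
(1051 - 1*(-10729)) - o(Q) = (1051 - 1*(-10729)) - 1*74² = (1051 + 10729) - 1*5476 = 11780 - 5476 = 6304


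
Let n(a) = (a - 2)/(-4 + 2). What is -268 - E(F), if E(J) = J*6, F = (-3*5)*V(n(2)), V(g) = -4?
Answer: -628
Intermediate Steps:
n(a) = 1 - a/2 (n(a) = (-2 + a)/(-2) = (-2 + a)*(-1/2) = 1 - a/2)
F = 60 (F = -3*5*(-4) = -15*(-4) = 60)
E(J) = 6*J
-268 - E(F) = -268 - 6*60 = -268 - 1*360 = -268 - 360 = -628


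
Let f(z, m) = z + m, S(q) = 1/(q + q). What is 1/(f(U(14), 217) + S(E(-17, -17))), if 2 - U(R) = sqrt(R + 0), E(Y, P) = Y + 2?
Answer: 197070/43139161 + 900*sqrt(14)/43139161 ≈ 0.0046463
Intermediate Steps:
E(Y, P) = 2 + Y
S(q) = 1/(2*q)
U(R) = 2 - sqrt(R) (U(R) = 2 - sqrt(R + 0) = 2 - sqrt(R))
f(z, m) = m + z
1/(f(U(14), 217) + S(E(-17, -17))) = 1/((217 + (2 - sqrt(14))) + 1/(2*(2 - 17))) = 1/((219 - sqrt(14)) + (1/2)/(-15)) = 1/((219 - sqrt(14)) + (1/2)*(-1/15)) = 1/((219 - sqrt(14)) - 1/30) = 1/(6569/30 - sqrt(14))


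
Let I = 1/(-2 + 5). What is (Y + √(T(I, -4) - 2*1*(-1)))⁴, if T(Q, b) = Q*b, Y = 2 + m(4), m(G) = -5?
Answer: (9 - √6)⁴/81 ≈ 22.731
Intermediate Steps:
I = ⅓ (I = 1/3 = ⅓ ≈ 0.33333)
Y = -3 (Y = 2 - 5 = -3)
(Y + √(T(I, -4) - 2*1*(-1)))⁴ = (-3 + √((⅓)*(-4) - 2*1*(-1)))⁴ = (-3 + √(-4/3 - 2*(-1)))⁴ = (-3 + √(-4/3 + 2))⁴ = (-3 + √(⅔))⁴ = (-3 + √6/3)⁴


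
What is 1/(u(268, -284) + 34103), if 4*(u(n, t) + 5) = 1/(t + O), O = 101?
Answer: 732/24959735 ≈ 2.9327e-5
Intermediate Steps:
u(n, t) = -5 + 1/(4*(101 + t)) (u(n, t) = -5 + 1/(4*(t + 101)) = -5 + 1/(4*(101 + t)))
1/(u(268, -284) + 34103) = 1/((-2019 - 20*(-284))/(4*(101 - 284)) + 34103) = 1/((¼)*(-2019 + 5680)/(-183) + 34103) = 1/((¼)*(-1/183)*3661 + 34103) = 1/(-3661/732 + 34103) = 1/(24959735/732) = 732/24959735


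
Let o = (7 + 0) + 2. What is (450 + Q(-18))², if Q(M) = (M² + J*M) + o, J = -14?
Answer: 1071225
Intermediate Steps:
o = 9 (o = 7 + 2 = 9)
Q(M) = 9 + M² - 14*M (Q(M) = (M² - 14*M) + 9 = 9 + M² - 14*M)
(450 + Q(-18))² = (450 + (9 + (-18)² - 14*(-18)))² = (450 + (9 + 324 + 252))² = (450 + 585)² = 1035² = 1071225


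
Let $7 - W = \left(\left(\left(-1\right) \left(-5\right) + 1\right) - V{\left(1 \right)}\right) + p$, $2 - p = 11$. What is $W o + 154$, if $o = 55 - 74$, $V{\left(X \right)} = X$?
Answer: $-55$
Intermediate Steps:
$p = -9$ ($p = 2 - 11 = -9$)
$o = -19$ ($o = 55 - 74 = -19$)
$W = 11$ ($W = 7 - \left(\left(\left(\left(-1\right) \left(-5\right) + 1\right) - 1\right) - 9\right) = 7 - \left(\left(\left(5 + 1\right) - 1\right) - 9\right) = 7 - \left(\left(6 - 1\right) - 9\right) = 7 - \left(5 - 9\right) = 7 - -4 = 7 + 4 = 11$)
$W o + 154 = 11 \left(-19\right) + 154 = -209 + 154 = -55$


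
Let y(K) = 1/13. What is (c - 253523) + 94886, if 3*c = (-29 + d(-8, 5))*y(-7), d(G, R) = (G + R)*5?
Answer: -6186887/39 ≈ -1.5864e+5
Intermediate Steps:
y(K) = 1/13 (y(K) = 1*(1/13) = 1/13)
d(G, R) = 5*G + 5*R
c = -44/39 (c = ((-29 + (5*(-8) + 5*5))*(1/13))/3 = ((-29 + (-40 + 25))*(1/13))/3 = ((-29 - 15)*(1/13))/3 = (-44*1/13)/3 = (⅓)*(-44/13) = -44/39 ≈ -1.1282)
(c - 253523) + 94886 = (-44/39 - 253523) + 94886 = -9887441/39 + 94886 = -6186887/39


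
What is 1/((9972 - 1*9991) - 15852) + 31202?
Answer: 495206941/15871 ≈ 31202.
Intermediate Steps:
1/((9972 - 1*9991) - 15852) + 31202 = 1/((9972 - 9991) - 15852) + 31202 = 1/(-19 - 15852) + 31202 = 1/(-15871) + 31202 = -1/15871 + 31202 = 495206941/15871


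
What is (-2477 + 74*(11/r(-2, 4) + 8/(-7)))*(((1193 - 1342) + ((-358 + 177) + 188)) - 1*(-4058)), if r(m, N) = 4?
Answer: -64639454/7 ≈ -9.2342e+6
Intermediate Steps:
(-2477 + 74*(11/r(-2, 4) + 8/(-7)))*(((1193 - 1342) + ((-358 + 177) + 188)) - 1*(-4058)) = (-2477 + 74*(11/4 + 8/(-7)))*(((1193 - 1342) + ((-358 + 177) + 188)) - 1*(-4058)) = (-2477 + 74*(11*(¼) + 8*(-⅐)))*((-149 + (-181 + 188)) + 4058) = (-2477 + 74*(11/4 - 8/7))*((-149 + 7) + 4058) = (-2477 + 74*(45/28))*(-142 + 4058) = (-2477 + 1665/14)*3916 = -33013/14*3916 = -64639454/7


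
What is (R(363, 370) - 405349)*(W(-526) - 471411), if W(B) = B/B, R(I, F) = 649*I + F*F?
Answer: 15491475420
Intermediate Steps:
R(I, F) = F**2 + 649*I (R(I, F) = 649*I + F**2 = F**2 + 649*I)
W(B) = 1
(R(363, 370) - 405349)*(W(-526) - 471411) = ((370**2 + 649*363) - 405349)*(1 - 471411) = ((136900 + 235587) - 405349)*(-471410) = (372487 - 405349)*(-471410) = -32862*(-471410) = 15491475420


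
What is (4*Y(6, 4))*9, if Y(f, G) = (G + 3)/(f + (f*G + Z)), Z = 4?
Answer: 126/17 ≈ 7.4118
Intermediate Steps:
Y(f, G) = (3 + G)/(4 + f + G*f) (Y(f, G) = (G + 3)/(f + (f*G + 4)) = (3 + G)/(f + (G*f + 4)) = (3 + G)/(f + (4 + G*f)) = (3 + G)/(4 + f + G*f))
(4*Y(6, 4))*9 = (4*((3 + 4)/(4 + 6 + 4*6)))*9 = (4*(7/(4 + 6 + 24)))*9 = (4*(7/34))*9 = (14/17)*9 = 126/17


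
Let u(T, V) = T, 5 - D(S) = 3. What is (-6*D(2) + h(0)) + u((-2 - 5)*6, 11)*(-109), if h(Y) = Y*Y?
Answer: 4566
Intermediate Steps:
D(S) = 2 (D(S) = 5 - 1*3 = 5 - 3 = 2)
h(Y) = Y²
(-6*D(2) + h(0)) + u((-2 - 5)*6, 11)*(-109) = (-6*2 + 0²) + ((-2 - 5)*6)*(-109) = (-12 + 0) - 7*6*(-109) = -12 - 42*(-109) = -12 + 4578 = 4566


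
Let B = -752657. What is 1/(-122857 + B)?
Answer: -1/875514 ≈ -1.1422e-6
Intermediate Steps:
1/(-122857 + B) = 1/(-122857 - 752657) = 1/(-875514) = -1/875514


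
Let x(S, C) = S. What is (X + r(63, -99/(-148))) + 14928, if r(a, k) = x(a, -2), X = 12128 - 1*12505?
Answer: 14614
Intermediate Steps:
X = -377 (X = 12128 - 12505 = -377)
r(a, k) = a
(X + r(63, -99/(-148))) + 14928 = (-377 + 63) + 14928 = -314 + 14928 = 14614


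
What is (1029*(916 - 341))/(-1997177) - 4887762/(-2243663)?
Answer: 1204886648907/640141734193 ≈ 1.8822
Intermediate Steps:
(1029*(916 - 341))/(-1997177) - 4887762/(-2243663) = (1029*575)*(-1/1997177) - 4887762*(-1/2243663) = 591675*(-1/1997177) + 4887762/2243663 = -84525/285311 + 4887762/2243663 = 1204886648907/640141734193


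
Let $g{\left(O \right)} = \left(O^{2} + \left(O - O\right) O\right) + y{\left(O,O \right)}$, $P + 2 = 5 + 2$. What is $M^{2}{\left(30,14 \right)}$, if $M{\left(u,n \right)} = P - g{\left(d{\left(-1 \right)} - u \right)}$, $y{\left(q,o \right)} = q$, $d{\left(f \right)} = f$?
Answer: $855625$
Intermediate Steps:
$P = 5$ ($P = -2 + \left(5 + 2\right) = -2 + 7 = 5$)
$g{\left(O \right)} = O + O^{2}$ ($g{\left(O \right)} = \left(O^{2} + \left(O - O\right) O\right) + O = \left(O^{2} + 0 O\right) + O = \left(O^{2} + 0\right) + O = O^{2} + O = O + O^{2}$)
$M{\left(u,n \right)} = 5 + u \left(-1 - u\right)$ ($M{\left(u,n \right)} = 5 - \left(-1 - u\right) \left(1 - \left(1 + u\right)\right) = 5 - \left(-1 - u\right) \left(- u\right) = 5 - - u \left(-1 - u\right) = 5 + u \left(-1 - u\right)$)
$M^{2}{\left(30,14 \right)} = \left(5 - 30 - 30^{2}\right)^{2} = \left(5 - 30 - 900\right)^{2} = \left(-925\right)^{2} = 855625$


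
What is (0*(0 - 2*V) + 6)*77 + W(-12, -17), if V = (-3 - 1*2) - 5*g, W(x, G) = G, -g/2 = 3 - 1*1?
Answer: 445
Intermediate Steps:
g = -4 (g = -2*(3 - 1*1) = -2*(3 - 1) = -2*2 = -4)
V = 15 (V = (-3 - 1*2) - 5*(-4) = (-3 - 2) + 20 = -5 + 20 = 15)
(0*(0 - 2*V) + 6)*77 + W(-12, -17) = (0*(0 - 2*15) + 6)*77 - 17 = (0*(0 - 30) + 6)*77 - 17 = (0*(-30) + 6)*77 - 17 = (0 + 6)*77 - 17 = 6*77 - 17 = 462 - 17 = 445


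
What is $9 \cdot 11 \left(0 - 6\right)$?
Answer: $-594$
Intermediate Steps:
$9 \cdot 11 \left(0 - 6\right) = 99 \left(0 - 6\right) = 99 \left(-6\right) = -594$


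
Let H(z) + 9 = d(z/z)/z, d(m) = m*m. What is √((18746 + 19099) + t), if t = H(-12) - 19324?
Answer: √666429/6 ≈ 136.06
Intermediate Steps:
d(m) = m²
H(z) = -9 + 1/z (H(z) = -9 + (z/z)²/z = -9 + 1²/z = -9 + 1/z)
t = -231997/12 (t = (-9 + 1/(-12)) - 19324 = (-9 - 1/12) - 19324 = -109/12 - 19324 = -231997/12 ≈ -19333.)
√((18746 + 19099) + t) = √((18746 + 19099) - 231997/12) = √(37845 - 231997/12) = √(222143/12) = √666429/6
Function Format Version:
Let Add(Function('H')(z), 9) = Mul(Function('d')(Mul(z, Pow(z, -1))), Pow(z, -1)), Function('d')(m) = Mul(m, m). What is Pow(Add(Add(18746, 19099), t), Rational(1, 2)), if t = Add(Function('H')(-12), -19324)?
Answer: Mul(Rational(1, 6), Pow(666429, Rational(1, 2))) ≈ 136.06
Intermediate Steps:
Function('d')(m) = Pow(m, 2)
Function('H')(z) = Add(-9, Pow(z, -1)) (Function('H')(z) = Add(-9, Mul(Pow(Mul(z, Pow(z, -1)), 2), Pow(z, -1))) = Add(-9, Mul(Pow(1, 2), Pow(z, -1))) = Add(-9, Mul(1, Pow(z, -1))) = Add(-9, Pow(z, -1)))
t = Rational(-231997, 12) (t = Add(Add(-9, Pow(-12, -1)), -19324) = Add(Add(-9, Rational(-1, 12)), -19324) = Add(Rational(-109, 12), -19324) = Rational(-231997, 12) ≈ -19333.)
Pow(Add(Add(18746, 19099), t), Rational(1, 2)) = Pow(Add(Add(18746, 19099), Rational(-231997, 12)), Rational(1, 2)) = Pow(Add(37845, Rational(-231997, 12)), Rational(1, 2)) = Pow(Rational(222143, 12), Rational(1, 2)) = Mul(Rational(1, 6), Pow(666429, Rational(1, 2)))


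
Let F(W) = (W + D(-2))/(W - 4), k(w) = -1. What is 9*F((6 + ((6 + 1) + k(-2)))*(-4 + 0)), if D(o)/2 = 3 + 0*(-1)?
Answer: 189/26 ≈ 7.2692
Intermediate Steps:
D(o) = 6 (D(o) = 2*(3 + 0*(-1)) = 2*(3 + 0) = 2*3 = 6)
F(W) = (6 + W)/(-4 + W) (F(W) = (W + 6)/(W - 4) = (6 + W)/(-4 + W))
9*F((6 + ((6 + 1) + k(-2)))*(-4 + 0)) = 9*((6 + (6 + ((6 + 1) - 1))*(-4 + 0))/(-4 + (6 + ((6 + 1) - 1))*(-4 + 0))) = 9*((6 + (6 + (7 - 1))*(-4))/(-4 + (6 + (7 - 1))*(-4))) = 9*((6 + (6 + 6)*(-4))/(-4 + (6 + 6)*(-4))) = 9*((6 + 12*(-4))/(-4 + 12*(-4))) = 9*((6 - 48)/(-4 - 48)) = 9*(-42/(-52)) = 9*(-1/52*(-42)) = 9*(21/26) = 189/26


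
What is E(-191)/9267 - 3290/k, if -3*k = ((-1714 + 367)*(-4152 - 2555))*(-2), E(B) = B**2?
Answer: 109845207868/27907042281 ≈ 3.9361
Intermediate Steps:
k = 6022886 (k = -(-1714 + 367)*(-4152 - 2555)*(-2)/3 = -(-1347*(-6707))*(-2)/3 = -3011443*(-2) = -1/3*(-18068658) = 6022886)
E(-191)/9267 - 3290/k = (-191)**2/9267 - 3290/6022886 = 36481*(1/9267) - 3290*1/6022886 = 36481/9267 - 1645/3011443 = 109845207868/27907042281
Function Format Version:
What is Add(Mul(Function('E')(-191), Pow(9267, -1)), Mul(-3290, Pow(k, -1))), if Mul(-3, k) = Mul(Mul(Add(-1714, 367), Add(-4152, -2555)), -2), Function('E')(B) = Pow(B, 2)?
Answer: Rational(109845207868, 27907042281) ≈ 3.9361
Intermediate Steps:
k = 6022886 (k = Mul(Rational(-1, 3), Mul(Mul(Add(-1714, 367), Add(-4152, -2555)), -2)) = Mul(Rational(-1, 3), Mul(Mul(-1347, -6707), -2)) = Mul(Rational(-1, 3), Mul(9034329, -2)) = Mul(Rational(-1, 3), -18068658) = 6022886)
Add(Mul(Function('E')(-191), Pow(9267, -1)), Mul(-3290, Pow(k, -1))) = Add(Mul(Pow(-191, 2), Pow(9267, -1)), Mul(-3290, Pow(6022886, -1))) = Add(Mul(36481, Rational(1, 9267)), Mul(-3290, Rational(1, 6022886))) = Add(Rational(36481, 9267), Rational(-1645, 3011443)) = Rational(109845207868, 27907042281)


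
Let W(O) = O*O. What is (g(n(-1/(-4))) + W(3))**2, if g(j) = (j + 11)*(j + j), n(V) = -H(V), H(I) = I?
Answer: 841/64 ≈ 13.141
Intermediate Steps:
n(V) = -V
W(O) = O**2
g(j) = 2*j*(11 + j) (g(j) = (11 + j)*(2*j) = 2*j*(11 + j))
(g(n(-1/(-4))) + W(3))**2 = (2*(-(-1)/(-4))*(11 - (-1)/(-4)) + 3**2)**2 = (2*(-(-1)*(-1)/4)*(11 - (-1)*(-1)/4) + 9)**2 = (2*(-1*1/4)*(11 - 1*1/4) + 9)**2 = (2*(-1/4)*(11 - 1/4) + 9)**2 = (2*(-1/4)*(43/4) + 9)**2 = (-43/8 + 9)**2 = (29/8)**2 = 841/64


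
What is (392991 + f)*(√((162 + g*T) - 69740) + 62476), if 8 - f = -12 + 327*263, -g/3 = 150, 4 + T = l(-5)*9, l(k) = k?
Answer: 19180756760 + 614020*I*√11882 ≈ 1.9181e+10 + 6.6931e+7*I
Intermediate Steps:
T = -49 (T = -4 - 5*9 = -4 - 45 = -49)
g = -450 (g = -3*150 = -450)
f = -85981 (f = 8 - (-12 + 327*263) = 8 - (-12 + 86001) = 8 - 1*85989 = 8 - 85989 = -85981)
(392991 + f)*(√((162 + g*T) - 69740) + 62476) = (392991 - 85981)*(√((162 - 450*(-49)) - 69740) + 62476) = 307010*(√((162 + 22050) - 69740) + 62476) = 307010*(√(22212 - 69740) + 62476) = 307010*(√(-47528) + 62476) = 307010*(2*I*√11882 + 62476) = 307010*(62476 + 2*I*√11882) = 19180756760 + 614020*I*√11882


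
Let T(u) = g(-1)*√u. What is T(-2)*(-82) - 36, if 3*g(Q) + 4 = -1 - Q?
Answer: -36 + 328*I*√2/3 ≈ -36.0 + 154.62*I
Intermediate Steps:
g(Q) = -5/3 - Q/3 (g(Q) = -4/3 + (-1 - Q)/3 = -4/3 + (-⅓ - Q/3) = -5/3 - Q/3)
T(u) = -4*√u/3 (T(u) = (-5/3 - ⅓*(-1))*√u = (-5/3 + ⅓)*√u = -4*√u/3)
T(-2)*(-82) - 36 = -4*I*√2/3*(-82) - 36 = 328*I*√2/3 - 36 = -36 + 328*I*√2/3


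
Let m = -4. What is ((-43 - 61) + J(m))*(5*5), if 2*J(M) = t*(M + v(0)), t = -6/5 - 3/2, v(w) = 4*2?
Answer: -2735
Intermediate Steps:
v(w) = 8
t = -27/10 (t = -6*⅕ - 3*½ = -6/5 - 3/2 = -27/10 ≈ -2.7000)
J(M) = -54/5 - 27*M/20 (J(M) = (-27*(M + 8)/10)/2 = (-27*(8 + M)/10)/2 = (-108/5 - 27*M/10)/2 = -54/5 - 27*M/20)
((-43 - 61) + J(m))*(5*5) = ((-43 - 61) + (-54/5 - 27/20*(-4)))*(5*5) = (-104 + (-54/5 + 27/5))*25 = (-104 - 27/5)*25 = -547/5*25 = -2735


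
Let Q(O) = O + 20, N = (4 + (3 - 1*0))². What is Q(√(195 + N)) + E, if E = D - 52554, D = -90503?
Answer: -143037 + 2*√61 ≈ -1.4302e+5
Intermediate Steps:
N = 49 (N = (4 + (3 + 0))² = (4 + 3)² = 7² = 49)
E = -143057 (E = -90503 - 52554 = -143057)
Q(O) = 20 + O
Q(√(195 + N)) + E = (20 + √(195 + 49)) - 143057 = (20 + √244) - 143057 = (20 + 2*√61) - 143057 = -143037 + 2*√61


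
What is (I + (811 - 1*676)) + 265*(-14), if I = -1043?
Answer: -4618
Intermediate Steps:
(I + (811 - 1*676)) + 265*(-14) = (-1043 + (811 - 1*676)) + 265*(-14) = (-1043 + (811 - 676)) - 3710 = (-1043 + 135) - 3710 = -908 - 3710 = -4618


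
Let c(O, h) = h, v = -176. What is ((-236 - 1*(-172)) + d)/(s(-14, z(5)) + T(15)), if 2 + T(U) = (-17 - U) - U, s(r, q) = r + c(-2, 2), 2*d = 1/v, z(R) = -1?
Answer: 22529/21472 ≈ 1.0492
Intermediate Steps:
d = -1/352 (d = (½)/(-176) = (½)*(-1/176) = -1/352 ≈ -0.0028409)
s(r, q) = 2 + r (s(r, q) = r + 2 = 2 + r)
T(U) = -19 - 2*U (T(U) = -2 + ((-17 - U) - U) = -2 + (-17 - 2*U) = -19 - 2*U)
((-236 - 1*(-172)) + d)/(s(-14, z(5)) + T(15)) = ((-236 - 1*(-172)) - 1/352)/((2 - 14) + (-19 - 2*15)) = ((-236 + 172) - 1/352)/(-12 + (-19 - 30)) = (-64 - 1/352)/(-12 - 49) = -22529/352/(-61) = -22529/352*(-1/61) = 22529/21472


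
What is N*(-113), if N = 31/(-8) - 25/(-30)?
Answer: 8249/24 ≈ 343.71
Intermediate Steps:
N = -73/24 (N = 31*(-⅛) - 25*(-1/30) = -31/8 + ⅚ = -73/24 ≈ -3.0417)
N*(-113) = -73/24*(-113) = 8249/24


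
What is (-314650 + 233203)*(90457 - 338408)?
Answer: 20194865097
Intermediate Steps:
(-314650 + 233203)*(90457 - 338408) = -81447*(-247951) = 20194865097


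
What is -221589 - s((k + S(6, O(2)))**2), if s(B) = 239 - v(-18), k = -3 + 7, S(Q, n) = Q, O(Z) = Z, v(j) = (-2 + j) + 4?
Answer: -221844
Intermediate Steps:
v(j) = 2 + j
k = 4
s(B) = 255 (s(B) = 239 - (2 - 18) = 239 - 1*(-16) = 239 + 16 = 255)
-221589 - s((k + S(6, O(2)))**2) = -221589 - 1*255 = -221589 - 255 = -221844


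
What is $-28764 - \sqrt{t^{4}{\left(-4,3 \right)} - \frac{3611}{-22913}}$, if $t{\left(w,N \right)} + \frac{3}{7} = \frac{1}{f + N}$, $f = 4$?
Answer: $-28764 - \frac{\sqrt{207056051147}}{1122737} \approx -28764.0$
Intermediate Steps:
$t{\left(w,N \right)} = - \frac{3}{7} + \frac{1}{4 + N}$
$-28764 - \sqrt{t^{4}{\left(-4,3 \right)} - \frac{3611}{-22913}} = -28764 - \sqrt{\left(\frac{-5 - 9}{7 \left(4 + 3\right)}\right)^{4} - \frac{3611}{-22913}} = -28764 - \sqrt{\left(\frac{-5 - 9}{7 \cdot 7}\right)^{4} - - \frac{3611}{22913}} = -28764 - \sqrt{\left(\frac{1}{7} \cdot \frac{1}{7} \left(-14\right)\right)^{4} + \frac{3611}{22913}} = -28764 - \sqrt{\left(- \frac{2}{7}\right)^{4} + \frac{3611}{22913}} = -28764 - \sqrt{\frac{16}{2401} + \frac{3611}{22913}} = -28764 - \sqrt{\frac{9036619}{55014113}} = -28764 - \frac{\sqrt{207056051147}}{1122737}$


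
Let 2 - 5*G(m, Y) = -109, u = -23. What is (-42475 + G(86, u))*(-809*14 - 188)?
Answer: 2444007696/5 ≈ 4.8880e+8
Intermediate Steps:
G(m, Y) = 111/5 (G(m, Y) = ⅖ - ⅕*(-109) = ⅖ + 109/5 = 111/5)
(-42475 + G(86, u))*(-809*14 - 188) = (-42475 + 111/5)*(-809*14 - 188) = -212264*(-1*11326 - 188)/5 = -212264*(-11326 - 188)/5 = -212264/5*(-11514) = 2444007696/5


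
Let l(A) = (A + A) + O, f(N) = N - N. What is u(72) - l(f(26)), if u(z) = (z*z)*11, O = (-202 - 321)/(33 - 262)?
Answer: 13057973/229 ≈ 57022.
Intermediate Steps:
O = 523/229 (O = -523/(-229) = -523*(-1/229) = 523/229 ≈ 2.2838)
f(N) = 0
u(z) = 11*z**2 (u(z) = z**2*11 = 11*z**2)
l(A) = 523/229 + 2*A (l(A) = (A + A) + 523/229 = 2*A + 523/229 = 523/229 + 2*A)
u(72) - l(f(26)) = 11*72**2 - (523/229 + 2*0) = 11*5184 - (523/229 + 0) = 57024 - 1*523/229 = 57024 - 523/229 = 13057973/229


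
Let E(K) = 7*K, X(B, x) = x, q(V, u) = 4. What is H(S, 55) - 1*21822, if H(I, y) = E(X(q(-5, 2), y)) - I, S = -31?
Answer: -21406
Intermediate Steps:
H(I, y) = -I + 7*y (H(I, y) = 7*y - I = -I + 7*y)
H(S, 55) - 1*21822 = (-1*(-31) + 7*55) - 1*21822 = (31 + 385) - 21822 = 416 - 21822 = -21406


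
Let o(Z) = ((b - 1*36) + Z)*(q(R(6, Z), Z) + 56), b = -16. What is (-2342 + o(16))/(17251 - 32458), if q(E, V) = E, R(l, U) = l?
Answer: 4574/15207 ≈ 0.30078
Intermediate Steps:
o(Z) = -3224 + 62*Z (o(Z) = ((-16 - 1*36) + Z)*(6 + 56) = ((-16 - 36) + Z)*62 = (-52 + Z)*62 = -3224 + 62*Z)
(-2342 + o(16))/(17251 - 32458) = (-2342 + (-3224 + 62*16))/(17251 - 32458) = (-2342 + (-3224 + 992))/(-15207) = (-2342 - 2232)*(-1/15207) = -4574*(-1/15207) = 4574/15207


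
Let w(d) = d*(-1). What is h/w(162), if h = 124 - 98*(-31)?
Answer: -527/27 ≈ -19.519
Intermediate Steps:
w(d) = -d
h = 3162 (h = 124 + 3038 = 3162)
h/w(162) = 3162/((-1*162)) = 3162/(-162) = 3162*(-1/162) = -527/27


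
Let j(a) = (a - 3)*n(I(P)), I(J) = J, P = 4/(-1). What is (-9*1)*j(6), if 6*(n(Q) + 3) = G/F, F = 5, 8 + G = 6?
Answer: 414/5 ≈ 82.800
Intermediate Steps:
G = -2 (G = -8 + 6 = -2)
P = -4 (P = 4*(-1) = -4)
n(Q) = -46/15 (n(Q) = -3 + (-2/5)/6 = -3 + (-2*⅕)/6 = -3 + (⅙)*(-⅖) = -3 - 1/15 = -46/15)
j(a) = 46/5 - 46*a/15 (j(a) = (a - 3)*(-46/15) = (-3 + a)*(-46/15) = 46/5 - 46*a/15)
(-9*1)*j(6) = (-9*1)*(46/5 - 46/15*6) = -9*(46/5 - 92/5) = -9*(-46/5) = 414/5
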